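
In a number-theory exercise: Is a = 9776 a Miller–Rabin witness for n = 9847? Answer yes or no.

n − 1 = 9846 = 2^1 · 4923, so s = 1 and d = 4923.
Repeated squaring mod 9847: 9776^1 ≡ 9776, 9776^2 ≡ 5041, 9776^4 ≡ 6421, 9776^8 ≡ 9699, 9776^16 ≡ 2210, 9776^32 ≡ 9835, 9776^64 ≡ 144, 9776^128 ≡ 1042, 9776^256 ≡ 2594, 9776^512 ≡ 3335, 9776^1024 ≡ 4962, 9776^2048 ≡ 3944, 9776^4096 ≡ 6723.
4923 = 4096 + 512 + 256 + 32 + 16 + 8 + 2 + 1, so 9776^4923 ≡ 6723·3335·2594·9835·2210·9699·5041·9776 ≡ 5778 (mod 9847).
x_0 = 9776^4923 mod 9847 = 5778.
x_0 ∉ {1, 9846} and s = 1, so 9776 is a Miller–Rabin witness and 9847 is composite.

yes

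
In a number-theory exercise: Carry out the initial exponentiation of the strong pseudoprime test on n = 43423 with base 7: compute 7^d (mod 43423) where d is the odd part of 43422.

n − 1 = 43422 = 2^1 · 21711, so s = 1 and d = 21711.
Repeated squaring mod 43423: 7^1 ≡ 7, 7^2 ≡ 49, 7^4 ≡ 2401, 7^8 ≡ 32965, 7^16 ≡ 30650, 7^32 ≡ 9318, 7^64 ≡ 22547, 7^128 ≡ 14148, 7^256 ≡ 29297, 7^512 ≡ 15191, 7^1024 ≡ 16659, 7^2048 ≡ 5888, 7^4096 ≡ 16990, 7^8192 ≡ 27419, 7^16384 ≡ 19162.
21711 = 16384 + 4096 + 1024 + 128 + 64 + 8 + 4 + 2 + 1, so 7^21711 ≡ 19162·16990·16659·14148·22547·32965·2401·49·7 ≡ 9733 (mod 43423).

9733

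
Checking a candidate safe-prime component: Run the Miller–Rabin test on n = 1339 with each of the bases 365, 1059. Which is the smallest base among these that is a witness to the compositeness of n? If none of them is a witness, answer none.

1059

n − 1 = 1338 = 2^1 · 669, so s = 1 and d = 669.
Base 365: x_0 = 365^669 mod 1339 = 1. x_0 = 1, so 365 is not a witness.
Base 1059: x_0 = 1059^669 mod 1339 = 278. x_0 ∉ {1, 1338} and s = 1, so 1059 is a Miller–Rabin witness and 1339 is composite.
The smallest witness among the given bases is 1059.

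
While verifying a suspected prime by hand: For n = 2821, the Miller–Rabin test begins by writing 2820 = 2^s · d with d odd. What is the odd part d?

Halving: 2820 → 1410 → 705; 705 is odd.
So 2820 = 2^2 · 705.

705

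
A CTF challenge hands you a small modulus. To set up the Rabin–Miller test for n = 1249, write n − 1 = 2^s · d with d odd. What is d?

39

Halving: 1248 → 624 → 312 → 156 → 78 → 39; 39 is odd.
So 1248 = 2^5 · 39.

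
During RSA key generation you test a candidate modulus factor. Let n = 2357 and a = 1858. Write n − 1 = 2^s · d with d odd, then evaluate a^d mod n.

n − 1 = 2356 = 2^2 · 589, so s = 2 and d = 589.
1858^589 mod 2357 = 2356.

2356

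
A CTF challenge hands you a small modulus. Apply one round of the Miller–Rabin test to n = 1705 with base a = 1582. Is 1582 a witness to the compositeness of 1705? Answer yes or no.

yes

n − 1 = 1704 = 2^3 · 213, so s = 3 and d = 213.
x_0 = 1582^213 mod 1705 = 652.
x_0 is neither 1 nor 1704, so continue squaring.
x_1 = 652^2 mod 1705 = 559.
x_2 = 559^2 mod 1705 = 466.
Reached i = s−1 = 2 without hitting −1: 1582 is a Miller–Rabin witness and 1705 is composite.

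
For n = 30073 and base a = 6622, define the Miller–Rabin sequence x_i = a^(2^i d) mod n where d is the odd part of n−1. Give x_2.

11746

n − 1 = 30072 = 2^3 · 3759, so s = 3 and d = 3759.
x_0 = 6622^3759 mod 30073 = 20810.
x_1 = 20810^2 mod 30073 = 4900.
x_2 = 4900^2 mod 30073 = 11746.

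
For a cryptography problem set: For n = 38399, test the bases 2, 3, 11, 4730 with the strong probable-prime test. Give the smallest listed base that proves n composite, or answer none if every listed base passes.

2

n − 1 = 38398 = 2^1 · 19199, so s = 1 and d = 19199.
Base 2: x_0 = 2^19199 mod 38399 = 2010. x_0 ∉ {1, 38398} and s = 1, so 2 is a Miller–Rabin witness and 38399 is composite.
Base 3: x_0 = 3^19199 mod 38399 = 29612. x_0 ∉ {1, 38398} and s = 1, so 3 is a Miller–Rabin witness and 38399 is composite.
Base 11: x_0 = 11^19199 mod 38399 = 3370. x_0 ∉ {1, 38398} and s = 1, so 11 is a Miller–Rabin witness and 38399 is composite.
Base 4730: x_0 = 4730^19199 mod 38399 = 25155. x_0 ∉ {1, 38398} and s = 1, so 4730 is a Miller–Rabin witness and 38399 is composite.
The smallest witness among the given bases is 2.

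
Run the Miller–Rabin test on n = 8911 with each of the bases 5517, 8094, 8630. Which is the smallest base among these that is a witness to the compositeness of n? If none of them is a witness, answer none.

8094

n − 1 = 8910 = 2^1 · 4455, so s = 1 and d = 4455.
Base 5517: x_0 = 5517^4455 mod 8911 = 1. x_0 = 1, so 5517 is not a witness.
Base 8094: x_0 = 8094^4455 mod 8911 = 7505. x_0 ∉ {1, 8910} and s = 1, so 8094 is a Miller–Rabin witness and 8911 is composite.
Base 8630: x_0 = 8630^4455 mod 8911 = 2547. x_0 ∉ {1, 8910} and s = 1, so 8630 is a Miller–Rabin witness and 8911 is composite.
The smallest witness among the given bases is 8094.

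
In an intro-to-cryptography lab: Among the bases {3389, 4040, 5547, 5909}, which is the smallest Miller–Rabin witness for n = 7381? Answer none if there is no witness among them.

n − 1 = 7380 = 2^2 · 1845, so s = 2 and d = 1845.
Base 3389: x_0 = 3389^1845 mod 7381 = 1. x_0 = 1, so 3389 is not a witness.
Base 4040: x_0 = 4040^1845 mod 7381 = 2256. x_0 is neither 1 nor 7380, so continue squaring. x_1 = 2256^2 mod 7381 = 4027. Reached i = s−1 = 1 without hitting −1: 4040 is a Miller–Rabin witness and 7381 is composite.
Base 5547: x_0 = 5547^1845 mod 7381 = 2685. x_0 is neither 1 nor 7380, so continue squaring. x_1 = 2685^2 mod 7381 = 5369. Reached i = s−1 = 1 without hitting −1: 5547 is a Miller–Rabin witness and 7381 is composite.
Base 5909: x_0 = 5909^1845 mod 7381 = 6577. x_0 is neither 1 nor 7380, so continue squaring. x_1 = 6577^2 mod 7381 = 4269. Reached i = s−1 = 1 without hitting −1: 5909 is a Miller–Rabin witness and 7381 is composite.
The smallest witness among the given bases is 4040.

4040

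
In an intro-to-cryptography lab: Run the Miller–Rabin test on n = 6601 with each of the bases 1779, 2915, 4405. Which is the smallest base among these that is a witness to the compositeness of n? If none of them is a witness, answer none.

n − 1 = 6600 = 2^3 · 825, so s = 3 and d = 825.
Base 1779: x_0 = 1779^825 mod 6601 = 1. x_0 = 1, so 1779 is not a witness.
Base 2915: x_0 = 2915^825 mod 6601 = 6600. x_0 = 6600 ≡ −1, so 2915 is not a witness.
Base 4405: x_0 = 4405^825 mod 6601 = 1. x_0 = 1, so 4405 is not a witness.
No listed base is a witness for 6601.

none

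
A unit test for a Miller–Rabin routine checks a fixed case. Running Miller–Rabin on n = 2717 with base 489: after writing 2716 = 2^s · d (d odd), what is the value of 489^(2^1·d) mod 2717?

n − 1 = 2716 = 2^2 · 679, so s = 2 and d = 679.
By repeated squaring, 489^679 ≡ 2605 (mod 2717).
x_0 = 2605.
x_1 = 2605^2 mod 2717 = 1676.

1676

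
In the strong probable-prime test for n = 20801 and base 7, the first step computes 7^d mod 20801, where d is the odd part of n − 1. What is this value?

19865

n − 1 = 20800 = 2^6 · 325, so s = 6 and d = 325.
7^325 mod 20801 = 19865.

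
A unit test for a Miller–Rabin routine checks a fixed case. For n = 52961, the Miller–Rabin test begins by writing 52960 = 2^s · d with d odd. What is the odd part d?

Halving: 52960 → 26480 → 13240 → 6620 → 3310 → 1655; 1655 is odd.
So 52960 = 2^5 · 1655.

1655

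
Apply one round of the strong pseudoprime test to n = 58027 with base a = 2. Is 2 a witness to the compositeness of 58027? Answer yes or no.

no

n − 1 = 58026 = 2^1 · 29013, so s = 1 and d = 29013.
Repeated squaring mod 58027: 2^1 ≡ 2, 2^2 ≡ 4, 2^4 ≡ 16, 2^8 ≡ 256, 2^16 ≡ 7509, 2^32 ≡ 40864, 2^64 ≡ 23517, 2^128 ≡ 51979, 2^256 ≡ 21294, 2^512 ≡ 11458, 2^1024 ≡ 28690, 2^2048 ≡ 3105, 2^4096 ≡ 8543, 2^8192 ≡ 42910, 2^16384 ≡ 13363.
29013 = 16384 + 8192 + 4096 + 256 + 64 + 16 + 4 + 1, so 2^29013 ≡ 13363·42910·8543·21294·23517·7509·16·2 ≡ 58026 (mod 58027).
x_0 = 2^29013 mod 58027 = 58026.
x_0 = 58026 ≡ −1, so 2 is not a witness.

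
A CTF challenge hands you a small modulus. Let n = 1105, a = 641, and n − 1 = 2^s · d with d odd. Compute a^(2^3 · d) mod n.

n − 1 = 1104 = 2^4 · 69, so s = 4 and d = 69.
x_0 = 641^69 mod 1105 = 1091.
x_1 = 1091^2 mod 1105 = 196.
x_2 = 196^2 mod 1105 = 846.
x_3 = 846^2 mod 1105 = 781.

781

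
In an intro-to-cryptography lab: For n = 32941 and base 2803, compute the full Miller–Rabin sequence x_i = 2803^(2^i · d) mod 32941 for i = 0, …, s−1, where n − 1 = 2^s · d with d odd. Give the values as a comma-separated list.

n − 1 = 32940 = 2^2 · 8235, so s = 2 and d = 8235.
x_0 = 2803^8235 mod 32941 = 1.
x_1 = 1^2 mod 32941 = 1.

1, 1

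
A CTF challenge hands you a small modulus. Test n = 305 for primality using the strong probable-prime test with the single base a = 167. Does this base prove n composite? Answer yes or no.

n − 1 = 304 = 2^4 · 19, so s = 4 and d = 19.
x_0 = 167^19 mod 305 = 283.
x_0 is neither 1 nor 304, so continue squaring.
x_1 = 283^2 mod 305 = 179.
x_2 = 179^2 mod 305 = 16.
x_3 = 16^2 mod 305 = 256.
Reached i = s−1 = 3 without hitting −1: 167 is a Miller–Rabin witness and 305 is composite.

yes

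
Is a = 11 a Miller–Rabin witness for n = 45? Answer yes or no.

yes

n − 1 = 44 = 2^2 · 11, so s = 2 and d = 11.
Repeated squaring mod 45: 11^1 ≡ 11, 11^2 ≡ 31, 11^4 ≡ 16, 11^8 ≡ 31.
11 = 8 + 2 + 1, so 11^11 ≡ 31·31·11 ≡ 41 (mod 45).
x_0 = 11^11 mod 45 = 41.
x_0 is neither 1 nor 44, so continue squaring.
x_1 = 41^2 mod 45 = 16.
Reached i = s−1 = 1 without hitting −1: 11 is a Miller–Rabin witness and 45 is composite.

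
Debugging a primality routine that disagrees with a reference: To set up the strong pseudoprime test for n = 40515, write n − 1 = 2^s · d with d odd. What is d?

20257

Halving: 40514 → 20257; 20257 is odd.
So 40514 = 2^1 · 20257.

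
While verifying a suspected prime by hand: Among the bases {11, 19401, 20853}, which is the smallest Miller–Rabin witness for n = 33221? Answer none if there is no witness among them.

n − 1 = 33220 = 2^2 · 8305, so s = 2 and d = 8305.
Base 11: x_0 = 11^8305 mod 33221 = 31075. x_0 is neither 1 nor 33220, so continue squaring. x_1 = 31075^2 mod 33221 = 20818. Reached i = s−1 = 1 without hitting −1: 11 is a Miller–Rabin witness and 33221 is composite.
Base 19401: x_0 = 19401^8305 mod 33221 = 8763. x_0 is neither 1 nor 33220, so continue squaring. x_1 = 8763^2 mod 33221 = 16438. Reached i = s−1 = 1 without hitting −1: 19401 is a Miller–Rabin witness and 33221 is composite.
Base 20853: x_0 = 20853^8305 mod 33221 = 25824. x_0 is neither 1 nor 33220, so continue squaring. x_1 = 25824^2 mod 33221 = 622. Reached i = s−1 = 1 without hitting −1: 20853 is a Miller–Rabin witness and 33221 is composite.
The smallest witness among the given bases is 11.

11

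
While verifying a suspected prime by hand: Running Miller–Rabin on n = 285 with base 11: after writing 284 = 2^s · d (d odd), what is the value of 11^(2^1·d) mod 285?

106

n − 1 = 284 = 2^2 · 71, so s = 2 and d = 71.
x_0 = 11^71 mod 285 = 26.
x_1 = 26^2 mod 285 = 106.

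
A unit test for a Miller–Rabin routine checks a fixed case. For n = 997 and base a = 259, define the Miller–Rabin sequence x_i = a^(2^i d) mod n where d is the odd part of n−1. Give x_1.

1

n − 1 = 996 = 2^2 · 249, so s = 2 and d = 249.
Repeated squaring mod 997: 259^1 ≡ 259, 259^2 ≡ 282, 259^4 ≡ 761, 259^8 ≡ 861, 259^16 ≡ 550, 259^32 ≡ 409, 259^64 ≡ 782, 259^128 ≡ 363.
249 = 128 + 64 + 32 + 16 + 8 + 1, so 259^249 ≡ 363·782·409·550·861·259 ≡ 1 (mod 997).
x_0 = 1.
x_1 = 1^2 mod 997 = 1.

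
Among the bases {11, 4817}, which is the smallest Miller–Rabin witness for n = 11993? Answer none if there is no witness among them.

n − 1 = 11992 = 2^3 · 1499, so s = 3 and d = 1499.
Base 11: x_0 = 11^1499 mod 11993 = 3553. x_0 is neither 1 nor 11992, so continue squaring. x_1 = 3553^2 mod 11993 = 7173. x_2 = 7173^2 mod 11993 = 1959. Reached i = s−1 = 2 without hitting −1: 11 is a Miller–Rabin witness and 11993 is composite.
Base 4817: x_0 = 4817^1499 mod 11993 = 5801. x_0 is neither 1 nor 11992, so continue squaring. x_1 = 5801^2 mod 11993 = 11236. x_2 = 11236^2 mod 11993 = 9378. Reached i = s−1 = 2 without hitting −1: 4817 is a Miller–Rabin witness and 11993 is composite.
The smallest witness among the given bases is 11.

11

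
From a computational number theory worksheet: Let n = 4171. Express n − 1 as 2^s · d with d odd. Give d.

Halving: 4170 → 2085; 2085 is odd.
So 4170 = 2^1 · 2085.

2085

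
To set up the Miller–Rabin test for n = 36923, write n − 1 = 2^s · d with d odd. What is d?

18461

Halving: 36922 → 18461; 18461 is odd.
So 36922 = 2^1 · 18461.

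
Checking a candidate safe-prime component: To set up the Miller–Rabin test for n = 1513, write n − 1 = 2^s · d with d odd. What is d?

Halving: 1512 → 756 → 378 → 189; 189 is odd.
So 1512 = 2^3 · 189.

189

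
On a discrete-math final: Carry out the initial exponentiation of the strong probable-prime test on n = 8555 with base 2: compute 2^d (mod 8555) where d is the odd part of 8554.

n − 1 = 8554 = 2^1 · 4277, so s = 1 and d = 4277.
2^4277 mod 8555 = 5092.

5092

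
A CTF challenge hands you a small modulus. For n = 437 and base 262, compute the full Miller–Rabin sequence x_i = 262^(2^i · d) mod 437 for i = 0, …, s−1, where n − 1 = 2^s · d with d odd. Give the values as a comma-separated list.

n − 1 = 436 = 2^2 · 109, so s = 2 and d = 109.
x_0 = 262^109 mod 437 = 110.
x_1 = 110^2 mod 437 = 301.

110, 301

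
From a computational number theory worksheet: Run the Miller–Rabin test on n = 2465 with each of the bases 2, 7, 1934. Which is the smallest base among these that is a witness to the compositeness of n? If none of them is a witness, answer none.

n − 1 = 2464 = 2^5 · 77, so s = 5 and d = 77.
Base 2: x_0 = 2^77 mod 2465 = 1902. x_0 is neither 1 nor 2464, so continue squaring. x_1 = 1902^2 mod 2465 = 1449. x_2 = 1449^2 mod 2465 = 1886. x_3 = 1886^2 mod 2465 = 1. x_3 = 1 but x_2 ≠ ±1, a nontrivial square root of 1 — 2 is a witness and 2465 is composite.
Base 7: x_0 = 7^77 mod 2465 = 2437. x_0 is neither 1 nor 2464, so continue squaring. x_1 = 2437^2 mod 2465 = 784. x_2 = 784^2 mod 2465 = 871. x_3 = 871^2 mod 2465 = 1886. x_4 = 1886^2 mod 2465 = 1. x_4 = 1 but x_3 ≠ ±1, a nontrivial square root of 1 — 7 is a witness and 2465 is composite.
Base 1934: x_0 = 1934^77 mod 2465 = 1509. x_0 is neither 1 nor 2464, so continue squaring. x_1 = 1509^2 mod 2465 = 1886. x_2 = 1886^2 mod 2465 = 1. x_2 = 1 but x_1 ≠ ±1, a nontrivial square root of 1 — 1934 is a witness and 2465 is composite.
The smallest witness among the given bases is 2.

2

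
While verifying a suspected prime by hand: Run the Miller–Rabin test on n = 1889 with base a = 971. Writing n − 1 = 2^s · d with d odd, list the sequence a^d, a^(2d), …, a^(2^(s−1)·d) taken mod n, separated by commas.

533, 739, 200, 331, 1888

n − 1 = 1888 = 2^5 · 59, so s = 5 and d = 59.
x_0 = 971^59 mod 1889 = 533.
x_1 = 533^2 mod 1889 = 739.
x_2 = 739^2 mod 1889 = 200.
x_3 = 200^2 mod 1889 = 331.
x_4 = 331^2 mod 1889 = 1888.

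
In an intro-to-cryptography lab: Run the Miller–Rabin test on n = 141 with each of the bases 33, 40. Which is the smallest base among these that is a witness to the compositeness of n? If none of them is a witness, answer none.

n − 1 = 140 = 2^2 · 35, so s = 2 and d = 35.
Base 33: x_0 = 33^35 mod 141 = 69. x_0 is neither 1 nor 140, so continue squaring. x_1 = 69^2 mod 141 = 108. Reached i = s−1 = 1 without hitting −1: 33 is a Miller–Rabin witness and 141 is composite.
Base 40: x_0 = 40^35 mod 141 = 124. x_0 is neither 1 nor 140, so continue squaring. x_1 = 124^2 mod 141 = 7. Reached i = s−1 = 1 without hitting −1: 40 is a Miller–Rabin witness and 141 is composite.
The smallest witness among the given bases is 33.

33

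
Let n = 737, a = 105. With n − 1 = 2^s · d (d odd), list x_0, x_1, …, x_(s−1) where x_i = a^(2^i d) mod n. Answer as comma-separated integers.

n − 1 = 736 = 2^5 · 23, so s = 5 and d = 23.
x_0 = 105^23 mod 737 = 700.
x_1 = 700^2 mod 737 = 632.
x_2 = 632^2 mod 737 = 707.
x_3 = 707^2 mod 737 = 163.
x_4 = 163^2 mod 737 = 37.

700, 632, 707, 163, 37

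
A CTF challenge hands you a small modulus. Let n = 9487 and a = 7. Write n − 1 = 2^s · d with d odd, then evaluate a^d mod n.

n − 1 = 9486 = 2^1 · 4743, so s = 1 and d = 4743.
7^4743 mod 9487 = 4598.

4598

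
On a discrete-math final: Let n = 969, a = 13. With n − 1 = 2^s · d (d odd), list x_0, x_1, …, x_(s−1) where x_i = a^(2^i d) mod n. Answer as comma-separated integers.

319, 16, 256

n − 1 = 968 = 2^3 · 121, so s = 3 and d = 121.
x_0 = 13^121 mod 969 = 319.
x_1 = 319^2 mod 969 = 16.
x_2 = 16^2 mod 969 = 256.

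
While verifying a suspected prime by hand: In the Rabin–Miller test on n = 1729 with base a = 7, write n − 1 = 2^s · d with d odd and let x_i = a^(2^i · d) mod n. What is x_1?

n − 1 = 1728 = 2^6 · 27, so s = 6 and d = 27.
x_0 = 7^27 mod 1729 = 343.
x_1 = 343^2 mod 1729 = 77.

77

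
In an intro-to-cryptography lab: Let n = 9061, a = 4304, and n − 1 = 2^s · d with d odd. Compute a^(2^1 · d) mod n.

n − 1 = 9060 = 2^2 · 2265, so s = 2 and d = 2265.
By repeated squaring, 4304^2265 ≡ 3771 (mod 9061).
x_0 = 3771.
x_1 = 3771^2 mod 9061 = 3732.

3732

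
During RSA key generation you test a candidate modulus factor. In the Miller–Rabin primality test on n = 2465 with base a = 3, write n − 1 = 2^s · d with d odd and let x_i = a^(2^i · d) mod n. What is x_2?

1016

n − 1 = 2464 = 2^5 · 77, so s = 5 and d = 77.
x_0 = 3^77 mod 2465 = 2018.
x_1 = 2018^2 mod 2465 = 144.
x_2 = 144^2 mod 2465 = 1016.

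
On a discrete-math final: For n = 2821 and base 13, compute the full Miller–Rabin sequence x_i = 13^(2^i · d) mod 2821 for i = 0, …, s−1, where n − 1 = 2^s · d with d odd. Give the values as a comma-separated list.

n − 1 = 2820 = 2^2 · 705, so s = 2 and d = 705.
x_0 = 13^705 mod 2821 = 650.
x_1 = 650^2 mod 2821 = 2171.

650, 2171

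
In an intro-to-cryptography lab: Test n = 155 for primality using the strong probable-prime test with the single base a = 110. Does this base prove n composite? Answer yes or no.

n − 1 = 154 = 2^1 · 77, so s = 1 and d = 77.
x_0 = 110^77 mod 155 = 145.
x_0 ∉ {1, 154} and s = 1, so 110 is a Miller–Rabin witness and 155 is composite.

yes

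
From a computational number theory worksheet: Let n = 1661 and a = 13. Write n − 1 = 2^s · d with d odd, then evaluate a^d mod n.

n − 1 = 1660 = 2^2 · 415, so s = 2 and d = 415.
13^415 mod 1661 = 1506.

1506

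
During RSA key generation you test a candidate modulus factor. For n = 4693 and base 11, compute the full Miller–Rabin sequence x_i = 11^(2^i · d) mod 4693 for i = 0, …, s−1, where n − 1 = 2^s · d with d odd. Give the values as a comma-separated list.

n − 1 = 4692 = 2^2 · 1173, so s = 2 and d = 1173.
x_0 = 11^1173 mod 4693 = 3440.
x_1 = 3440^2 mod 4693 = 2547.

3440, 2547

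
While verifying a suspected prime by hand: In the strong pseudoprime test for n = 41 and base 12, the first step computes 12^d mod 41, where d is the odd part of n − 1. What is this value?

n − 1 = 40 = 2^3 · 5, so s = 3 and d = 5.
By repeated squaring, 12^5 ≡ 3 (mod 41).

3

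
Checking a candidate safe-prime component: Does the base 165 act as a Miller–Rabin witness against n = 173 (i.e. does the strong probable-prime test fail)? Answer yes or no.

n − 1 = 172 = 2^2 · 43, so s = 2 and d = 43.
x_0 = 165^43 mod 173 = 80.
x_0 is neither 1 nor 172, so continue squaring.
x_1 = 80^2 mod 173 = 172.
x_1 ≡ −1, so 165 is not a witness.

no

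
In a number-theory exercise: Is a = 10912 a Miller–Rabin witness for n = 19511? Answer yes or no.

yes

n − 1 = 19510 = 2^1 · 9755, so s = 1 and d = 9755.
Repeated squaring mod 19511: 10912^1 ≡ 10912, 10912^2 ≡ 15622, 10912^4 ≡ 3296, 10912^8 ≡ 15500, 10912^16 ≡ 11057, 10912^32 ≡ 1323, 10912^64 ≡ 13850, 10912^128 ≡ 9859, 10912^256 ≡ 15590, 10912^512 ≡ 19084, 10912^1024 ≡ 6730, 10912^2048 ≡ 7869, 10912^4096 ≡ 12758, 10912^8192 ≡ 5802.
9755 = 8192 + 1024 + 512 + 16 + 8 + 2 + 1, so 10912^9755 ≡ 5802·6730·19084·11057·15500·15622·10912 ≡ 7063 (mod 19511).
x_0 = 10912^9755 mod 19511 = 7063.
x_0 ∉ {1, 19510} and s = 1, so 10912 is a Miller–Rabin witness and 19511 is composite.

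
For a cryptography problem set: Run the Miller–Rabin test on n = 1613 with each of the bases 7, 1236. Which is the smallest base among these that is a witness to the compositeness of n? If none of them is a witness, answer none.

none

n − 1 = 1612 = 2^2 · 403, so s = 2 and d = 403.
Base 7: x_0 = 7^403 mod 1613 = 1486. x_0 is neither 1 nor 1612, so continue squaring. x_1 = 1486^2 mod 1613 = 1612. x_1 ≡ −1, so 7 is not a witness.
Base 1236: x_0 = 1236^403 mod 1613 = 127. x_0 is neither 1 nor 1612, so continue squaring. x_1 = 127^2 mod 1613 = 1612. x_1 ≡ −1, so 1236 is not a witness.
No listed base is a witness for 1613.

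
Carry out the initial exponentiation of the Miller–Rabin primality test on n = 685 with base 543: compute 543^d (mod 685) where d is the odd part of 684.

637

n − 1 = 684 = 2^2 · 171, so s = 2 and d = 171.
543^171 mod 685 = 637.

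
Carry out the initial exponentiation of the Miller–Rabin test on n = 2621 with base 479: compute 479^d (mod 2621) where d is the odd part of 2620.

n − 1 = 2620 = 2^2 · 655, so s = 2 and d = 655.
479^655 mod 2621 = 472.

472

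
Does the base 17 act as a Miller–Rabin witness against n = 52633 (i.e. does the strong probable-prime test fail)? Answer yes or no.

yes

n − 1 = 52632 = 2^3 · 6579, so s = 3 and d = 6579.
x_0 = 17^6579 mod 52633 = 825.
x_0 is neither 1 nor 52632, so continue squaring.
x_1 = 825^2 mod 52633 = 49029.
x_2 = 49029^2 mod 52633 = 41098.
Reached i = s−1 = 2 without hitting −1: 17 is a Miller–Rabin witness and 52633 is composite.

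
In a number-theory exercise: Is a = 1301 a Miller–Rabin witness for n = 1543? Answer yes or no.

n − 1 = 1542 = 2^1 · 771, so s = 1 and d = 771.
Repeated squaring mod 1543: 1301^1 ≡ 1301, 1301^2 ≡ 1473, 1301^4 ≡ 271, 1301^8 ≡ 920, 1301^16 ≡ 836, 1301^32 ≡ 1460, 1301^64 ≡ 717, 1301^128 ≡ 270, 1301^256 ≡ 379, 1301^512 ≡ 142.
771 = 512 + 256 + 2 + 1, so 1301^771 ≡ 142·379·1473·1301 ≡ 1542 (mod 1543).
x_0 = 1301^771 mod 1543 = 1542.
x_0 = 1542 ≡ −1, so 1301 is not a witness.

no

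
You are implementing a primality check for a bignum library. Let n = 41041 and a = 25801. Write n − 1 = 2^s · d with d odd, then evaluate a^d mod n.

n − 1 = 41040 = 2^4 · 2565, so s = 4 and d = 2565.
Repeated squaring mod 41041: 25801^1 ≡ 25801, 25801^2 ≡ 6581, 25801^4 ≡ 11306, 25801^8 ≡ 23962, 25801^16 ≡ 13854, 25801^32 ≡ 25600, 25801^64 ≡ 17312, 25801^128 ≡ 23962, 25801^256 ≡ 13854, 25801^512 ≡ 25600, 25801^1024 ≡ 17312, 25801^2048 ≡ 23962.
2565 = 2048 + 512 + 4 + 1, so 25801^2565 ≡ 23962·25600·11306·25801 ≡ 30876 (mod 41041).

30876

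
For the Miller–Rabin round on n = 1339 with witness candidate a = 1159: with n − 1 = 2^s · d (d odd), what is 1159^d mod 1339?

1266

n − 1 = 1338 = 2^1 · 669, so s = 1 and d = 669.
1159^669 mod 1339 = 1266.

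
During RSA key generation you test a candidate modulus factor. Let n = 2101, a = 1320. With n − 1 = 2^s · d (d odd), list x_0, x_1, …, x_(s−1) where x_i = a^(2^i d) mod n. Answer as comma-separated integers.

66, 154

n − 1 = 2100 = 2^2 · 525, so s = 2 and d = 525.
x_0 = 1320^525 mod 2101 = 66.
x_1 = 66^2 mod 2101 = 154.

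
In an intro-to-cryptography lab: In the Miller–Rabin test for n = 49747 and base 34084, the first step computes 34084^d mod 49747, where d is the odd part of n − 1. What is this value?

n − 1 = 49746 = 2^1 · 24873, so s = 1 and d = 24873.
34084^24873 mod 49747 = 49746.

49746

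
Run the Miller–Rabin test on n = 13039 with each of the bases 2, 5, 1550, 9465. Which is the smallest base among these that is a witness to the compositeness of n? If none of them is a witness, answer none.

n − 1 = 13038 = 2^1 · 6519, so s = 1 and d = 6519.
Base 2: x_0 = 2^6519 mod 13039 = 11552. x_0 ∉ {1, 13038} and s = 1, so 2 is a Miller–Rabin witness and 13039 is composite.
Base 5: x_0 = 5^6519 mod 13039 = 112. x_0 ∉ {1, 13038} and s = 1, so 5 is a Miller–Rabin witness and 13039 is composite.
Base 1550: x_0 = 1550^6519 mod 13039 = 6930. x_0 ∉ {1, 13038} and s = 1, so 1550 is a Miller–Rabin witness and 13039 is composite.
Base 9465: x_0 = 9465^6519 mod 13039 = 2809. x_0 ∉ {1, 13038} and s = 1, so 9465 is a Miller–Rabin witness and 13039 is composite.
The smallest witness among the given bases is 2.

2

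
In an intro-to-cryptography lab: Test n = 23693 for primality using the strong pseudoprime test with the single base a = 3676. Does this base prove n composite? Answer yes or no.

yes

n − 1 = 23692 = 2^2 · 5923, so s = 2 and d = 5923.
x_0 = 3676^5923 mod 23693 = 3676.
x_0 is neither 1 nor 23692, so continue squaring.
x_1 = 3676^2 mod 23693 = 7966.
Reached i = s−1 = 1 without hitting −1: 3676 is a Miller–Rabin witness and 23693 is composite.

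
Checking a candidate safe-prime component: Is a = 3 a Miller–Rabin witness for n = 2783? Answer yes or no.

n − 1 = 2782 = 2^1 · 1391, so s = 1 and d = 1391.
Repeated squaring mod 2783: 3^1 ≡ 3, 3^2 ≡ 9, 3^4 ≡ 81, 3^8 ≡ 995, 3^16 ≡ 2060, 3^32 ≡ 2308, 3^64 ≡ 202, 3^128 ≡ 1842, 3^256 ≡ 487, 3^512 ≡ 614, 3^1024 ≡ 1291.
1391 = 1024 + 256 + 64 + 32 + 8 + 4 + 2 + 1, so 3^1391 ≡ 1291·487·202·2308·995·81·9·3 ≡ 2060 (mod 2783).
x_0 = 3^1391 mod 2783 = 2060.
x_0 ∉ {1, 2782} and s = 1, so 3 is a Miller–Rabin witness and 2783 is composite.

yes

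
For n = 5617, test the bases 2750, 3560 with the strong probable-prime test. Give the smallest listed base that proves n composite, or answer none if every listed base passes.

3560

n − 1 = 5616 = 2^4 · 351, so s = 4 and d = 351.
Base 2750: x_0 = 2750^351 mod 5617 = 96. x_0 is neither 1 nor 5616, so continue squaring. x_1 = 96^2 mod 5617 = 3599. x_2 = 3599^2 mod 5617 = 5616. x_2 ≡ −1, so 2750 is not a witness.
Base 3560: x_0 = 3560^351 mod 5617 = 555. x_0 is neither 1 nor 5616, so continue squaring. x_1 = 555^2 mod 5617 = 4707. x_2 = 4707^2 mod 5617 = 2401. x_3 = 2401^2 mod 5617 = 1759. Reached i = s−1 = 3 without hitting −1: 3560 is a Miller–Rabin witness and 5617 is composite.
The smallest witness among the given bases is 3560.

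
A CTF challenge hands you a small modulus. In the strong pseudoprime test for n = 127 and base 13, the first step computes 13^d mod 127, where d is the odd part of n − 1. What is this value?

n − 1 = 126 = 2^1 · 63, so s = 1 and d = 63.
Repeated squaring mod 127: 13^1 ≡ 13, 13^2 ≡ 42, 13^4 ≡ 113, 13^8 ≡ 69, 13^16 ≡ 62, 13^32 ≡ 34.
63 = 32 + 16 + 8 + 4 + 2 + 1, so 13^63 ≡ 34·62·69·113·42·13 ≡ 1 (mod 127).

1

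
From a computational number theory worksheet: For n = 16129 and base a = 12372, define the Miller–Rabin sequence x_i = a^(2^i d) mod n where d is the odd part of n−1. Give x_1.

636

n − 1 = 16128 = 2^8 · 63, so s = 8 and d = 63.
Repeated squaring mod 16129: 12372^1 ≡ 12372, 12372^2 ≡ 2174, 12372^4 ≡ 479, 12372^8 ≡ 3635, 12372^16 ≡ 3574, 12372^32 ≡ 15437.
63 = 32 + 16 + 8 + 4 + 2 + 1, so 12372^63 ≡ 15437·3574·3635·479·2174·12372 ≡ 7746 (mod 16129).
x_0 = 7746.
x_1 = 7746^2 mod 16129 = 636.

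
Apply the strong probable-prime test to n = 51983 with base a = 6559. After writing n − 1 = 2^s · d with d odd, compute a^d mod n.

32437

n − 1 = 51982 = 2^1 · 25991, so s = 1 and d = 25991.
6559^25991 mod 51983 = 32437.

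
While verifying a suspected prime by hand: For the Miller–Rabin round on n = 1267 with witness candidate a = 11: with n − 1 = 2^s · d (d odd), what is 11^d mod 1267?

n − 1 = 1266 = 2^1 · 633, so s = 1 and d = 633.
11^633 mod 1267 = 64.

64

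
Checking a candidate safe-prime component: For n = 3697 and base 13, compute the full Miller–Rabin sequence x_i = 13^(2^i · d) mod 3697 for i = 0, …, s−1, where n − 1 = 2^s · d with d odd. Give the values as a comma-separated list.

2621, 615, 1131, 3696

n − 1 = 3696 = 2^4 · 231, so s = 4 and d = 231.
x_0 = 13^231 mod 3697 = 2621.
x_1 = 2621^2 mod 3697 = 615.
x_2 = 615^2 mod 3697 = 1131.
x_3 = 1131^2 mod 3697 = 3696.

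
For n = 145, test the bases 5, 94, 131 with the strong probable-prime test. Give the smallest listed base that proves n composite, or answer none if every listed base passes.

n − 1 = 144 = 2^4 · 9, so s = 4 and d = 9.
Base 5: x_0 = 5^9 mod 145 = 120. x_0 is neither 1 nor 144, so continue squaring. x_1 = 120^2 mod 145 = 45. x_2 = 45^2 mod 145 = 140. x_3 = 140^2 mod 145 = 25. Reached i = s−1 = 3 without hitting −1: 5 is a Miller–Rabin witness and 145 is composite.
Base 94: x_0 = 94^9 mod 145 = 49. x_0 is neither 1 nor 144, so continue squaring. x_1 = 49^2 mod 145 = 81. x_2 = 81^2 mod 145 = 36. x_3 = 36^2 mod 145 = 136. Reached i = s−1 = 3 without hitting −1: 94 is a Miller–Rabin witness and 145 is composite.
Base 131: x_0 = 131^9 mod 145 = 26. x_0 is neither 1 nor 144, so continue squaring. x_1 = 26^2 mod 145 = 96. x_2 = 96^2 mod 145 = 81. x_3 = 81^2 mod 145 = 36. Reached i = s−1 = 3 without hitting −1: 131 is a Miller–Rabin witness and 145 is composite.
The smallest witness among the given bases is 5.

5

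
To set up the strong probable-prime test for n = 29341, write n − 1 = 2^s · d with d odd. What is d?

Halving: 29340 → 14670 → 7335; 7335 is odd.
So 29340 = 2^2 · 7335.

7335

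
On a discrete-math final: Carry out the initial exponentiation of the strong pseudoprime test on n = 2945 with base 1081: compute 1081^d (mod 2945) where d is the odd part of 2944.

2571

n − 1 = 2944 = 2^7 · 23, so s = 7 and d = 23.
1081^23 mod 2945 = 2571.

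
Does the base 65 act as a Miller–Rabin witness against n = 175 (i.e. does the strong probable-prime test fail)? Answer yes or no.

n − 1 = 174 = 2^1 · 87, so s = 1 and d = 87.
Repeated squaring mod 175: 65^1 ≡ 65, 65^2 ≡ 25, 65^4 ≡ 100, 65^8 ≡ 25, 65^16 ≡ 100, 65^32 ≡ 25, 65^64 ≡ 100.
87 = 64 + 16 + 4 + 2 + 1, so 65^87 ≡ 100·100·100·25·65 ≡ 50 (mod 175).
x_0 = 65^87 mod 175 = 50.
x_0 ∉ {1, 174} and s = 1, so 65 is a Miller–Rabin witness and 175 is composite.

yes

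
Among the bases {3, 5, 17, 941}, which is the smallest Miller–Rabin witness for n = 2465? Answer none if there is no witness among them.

n − 1 = 2464 = 2^5 · 77, so s = 5 and d = 77.
Base 3: x_0 = 3^77 mod 2465 = 2018. x_0 is neither 1 nor 2464, so continue squaring. x_1 = 2018^2 mod 2465 = 144. x_2 = 144^2 mod 2465 = 1016. x_3 = 1016^2 mod 2465 = 1886. x_4 = 1886^2 mod 2465 = 1. x_4 = 1 but x_3 ≠ ±1, a nontrivial square root of 1 — 3 is a witness and 2465 is composite.
Base 5: x_0 = 5^77 mod 2465 = 2145. x_0 is neither 1 nor 2464, so continue squaring. x_1 = 2145^2 mod 2465 = 1335. x_2 = 1335^2 mod 2465 = 30. x_3 = 30^2 mod 2465 = 900. x_4 = 900^2 mod 2465 = 1480. Reached i = s−1 = 4 without hitting −1: 5 is a Miller–Rabin witness and 2465 is composite.
Base 17: x_0 = 17^77 mod 2465 = 17. x_0 is neither 1 nor 2464, so continue squaring. x_1 = 17^2 mod 2465 = 289. x_2 = 289^2 mod 2465 = 2176. x_3 = 2176^2 mod 2465 = 2176. x_4 = 2176^2 mod 2465 = 2176. Reached i = s−1 = 4 without hitting −1: 17 is a Miller–Rabin witness and 2465 is composite.
Base 941: x_0 = 941^77 mod 2465 = 231. x_0 is neither 1 nor 2464, so continue squaring. x_1 = 231^2 mod 2465 = 1596. x_2 = 1596^2 mod 2465 = 871. x_3 = 871^2 mod 2465 = 1886. x_4 = 1886^2 mod 2465 = 1. x_4 = 1 but x_3 ≠ ±1, a nontrivial square root of 1 — 941 is a witness and 2465 is composite.
The smallest witness among the given bases is 3.

3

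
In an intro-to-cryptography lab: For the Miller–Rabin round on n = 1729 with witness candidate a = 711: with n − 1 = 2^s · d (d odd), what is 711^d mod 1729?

911

n − 1 = 1728 = 2^6 · 27, so s = 6 and d = 27.
By repeated squaring, 711^27 ≡ 911 (mod 1729).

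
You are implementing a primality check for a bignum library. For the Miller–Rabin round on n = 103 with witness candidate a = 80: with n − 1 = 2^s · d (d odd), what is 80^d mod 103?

n − 1 = 102 = 2^1 · 51, so s = 1 and d = 51.
80^51 mod 103 = 102.

102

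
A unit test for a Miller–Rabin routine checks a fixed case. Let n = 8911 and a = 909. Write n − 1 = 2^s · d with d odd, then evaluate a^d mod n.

2813

n − 1 = 8910 = 2^1 · 4455, so s = 1 and d = 4455.
909^4455 mod 8911 = 2813.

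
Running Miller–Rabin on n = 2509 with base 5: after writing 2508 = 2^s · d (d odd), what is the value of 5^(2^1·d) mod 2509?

2131

n − 1 = 2508 = 2^2 · 627, so s = 2 and d = 627.
By repeated squaring, 5^627 ≡ 1841 (mod 2509).
x_0 = 1841.
x_1 = 1841^2 mod 2509 = 2131.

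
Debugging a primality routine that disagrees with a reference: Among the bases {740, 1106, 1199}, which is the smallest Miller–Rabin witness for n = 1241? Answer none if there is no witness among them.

1106

n − 1 = 1240 = 2^3 · 155, so s = 3 and d = 155.
Base 740: x_0 = 740^155 mod 1241 = 270. x_0 is neither 1 nor 1240, so continue squaring. x_1 = 270^2 mod 1241 = 922. x_2 = 922^2 mod 1241 = 1240. x_2 ≡ −1, so 740 is not a witness.
Base 1106: x_0 = 1106^155 mod 1241 = 545. x_0 is neither 1 nor 1240, so continue squaring. x_1 = 545^2 mod 1241 = 426. x_2 = 426^2 mod 1241 = 290. Reached i = s−1 = 2 without hitting −1: 1106 is a Miller–Rabin witness and 1241 is composite.
Base 1199: x_0 = 1199^155 mod 1241 = 831. x_0 is neither 1 nor 1240, so continue squaring. x_1 = 831^2 mod 1241 = 565. x_2 = 565^2 mod 1241 = 288. Reached i = s−1 = 2 without hitting −1: 1199 is a Miller–Rabin witness and 1241 is composite.
The smallest witness among the given bases is 1106.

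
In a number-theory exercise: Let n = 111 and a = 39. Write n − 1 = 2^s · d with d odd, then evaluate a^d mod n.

n − 1 = 110 = 2^1 · 55, so s = 1 and d = 55.
Repeated squaring mod 111: 39^1 ≡ 39, 39^2 ≡ 78, 39^4 ≡ 90, 39^8 ≡ 108, 39^16 ≡ 9, 39^32 ≡ 81.
55 = 32 + 16 + 4 + 2 + 1, so 39^55 ≡ 81·9·90·78·39 ≡ 72 (mod 111).

72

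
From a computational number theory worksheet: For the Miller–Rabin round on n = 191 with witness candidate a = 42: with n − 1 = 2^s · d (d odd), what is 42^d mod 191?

n − 1 = 190 = 2^1 · 95, so s = 1 and d = 95.
Repeated squaring mod 191: 42^1 ≡ 42, 42^2 ≡ 45, 42^4 ≡ 115, 42^8 ≡ 46, 42^16 ≡ 15, 42^32 ≡ 34, 42^64 ≡ 10.
95 = 64 + 16 + 8 + 4 + 2 + 1, so 42^95 ≡ 10·15·46·115·45·42 ≡ 190 (mod 191).

190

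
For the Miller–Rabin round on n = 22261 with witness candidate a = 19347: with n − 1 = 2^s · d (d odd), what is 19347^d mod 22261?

n − 1 = 22260 = 2^2 · 5565, so s = 2 and d = 5565.
Repeated squaring mod 22261: 19347^1 ≡ 19347, 19347^2 ≡ 9955, 19347^4 ≡ 18314, 19347^8 ≡ 18370, 19347^16 ≡ 2401, 19347^32 ≡ 21463, 19347^64 ≡ 13496, 19347^128 ≡ 2514, 19347^256 ≡ 20333, 19347^512 ≡ 21858, 19347^1024 ≡ 6582, 19347^2048 ≡ 2818, 19347^4096 ≡ 16208.
5565 = 4096 + 1024 + 256 + 128 + 32 + 16 + 8 + 4 + 1, so 19347^5565 ≡ 16208·6582·20333·2514·21463·2401·18370·18314·19347 ≡ 1856 (mod 22261).

1856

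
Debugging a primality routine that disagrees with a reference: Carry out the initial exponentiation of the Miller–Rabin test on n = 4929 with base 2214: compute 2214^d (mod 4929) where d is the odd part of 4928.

3582

n − 1 = 4928 = 2^6 · 77, so s = 6 and d = 77.
2214^77 mod 4929 = 3582.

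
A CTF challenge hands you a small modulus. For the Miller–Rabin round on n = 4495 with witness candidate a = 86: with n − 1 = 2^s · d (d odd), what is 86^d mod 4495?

666

n − 1 = 4494 = 2^1 · 2247, so s = 1 and d = 2247.
86^2247 mod 4495 = 666.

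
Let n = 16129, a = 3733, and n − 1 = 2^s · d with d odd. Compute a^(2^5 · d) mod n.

890

n − 1 = 16128 = 2^8 · 63, so s = 8 and d = 63.
Repeated squaring mod 16129: 3733^1 ≡ 3733, 3733^2 ≡ 15962, 3733^4 ≡ 11760, 3733^8 ≡ 7554, 3733^16 ≡ 14643, 3733^32 ≡ 14652.
63 = 32 + 16 + 8 + 4 + 2 + 1, so 3733^63 ≡ 14652·14643·7554·11760·15962·3733 ≡ 3557 (mod 16129).
x_0 = 3557.
x_1 = 3557^2 mod 16129 = 7113.
x_2 = 7113^2 mod 16129 = 14225.
x_3 = 14225^2 mod 16129 = 12320.
x_4 = 12320^2 mod 16129 = 8510.
x_5 = 8510^2 mod 16129 = 890.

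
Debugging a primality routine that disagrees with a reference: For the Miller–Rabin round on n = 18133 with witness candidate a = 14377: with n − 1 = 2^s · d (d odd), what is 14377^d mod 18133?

n − 1 = 18132 = 2^2 · 4533, so s = 2 and d = 4533.
Repeated squaring mod 18133: 14377^1 ≡ 14377, 14377^2 ≡ 62, 14377^4 ≡ 3844, 14377^8 ≡ 16074, 14377^16 ≡ 14492, 14377^32 ≡ 1658, 14377^64 ≡ 10881, 14377^128 ≡ 5804, 14377^256 ≡ 13435, 14377^512 ≡ 3343, 14377^1024 ≡ 5721, 14377^2048 ≡ 17909, 14377^4096 ≡ 13910.
4533 = 4096 + 256 + 128 + 32 + 16 + 4 + 1, so 14377^4533 ≡ 13910·13435·5804·1658·14492·3844·14377 ≡ 15904 (mod 18133).

15904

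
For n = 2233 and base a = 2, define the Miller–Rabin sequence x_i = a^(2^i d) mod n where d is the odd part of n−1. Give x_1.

1037

n − 1 = 2232 = 2^3 · 279, so s = 3 and d = 279.
x_0 = 2^279 mod 2233 = 1436.
x_1 = 1436^2 mod 2233 = 1037.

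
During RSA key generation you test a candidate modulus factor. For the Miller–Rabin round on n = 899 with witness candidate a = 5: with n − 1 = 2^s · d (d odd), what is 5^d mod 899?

n − 1 = 898 = 2^1 · 449, so s = 1 and d = 449.
5^449 mod 899 = 614.

614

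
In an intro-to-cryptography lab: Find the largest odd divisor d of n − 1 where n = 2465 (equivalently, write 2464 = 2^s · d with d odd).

Halving: 2464 → 1232 → 616 → 308 → 154 → 77; 77 is odd.
So 2464 = 2^5 · 77.

77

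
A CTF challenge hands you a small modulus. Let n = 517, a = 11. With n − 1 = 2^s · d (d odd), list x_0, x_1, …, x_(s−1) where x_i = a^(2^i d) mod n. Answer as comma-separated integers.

308, 253

n − 1 = 516 = 2^2 · 129, so s = 2 and d = 129.
x_0 = 11^129 mod 517 = 308.
x_1 = 308^2 mod 517 = 253.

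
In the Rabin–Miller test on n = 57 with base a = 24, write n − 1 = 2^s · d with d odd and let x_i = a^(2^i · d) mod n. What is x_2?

24

n − 1 = 56 = 2^3 · 7, so s = 3 and d = 7.
Repeated squaring mod 57: 24^1 ≡ 24, 24^2 ≡ 6, 24^4 ≡ 36.
7 = 4 + 2 + 1, so 24^7 ≡ 36·6·24 ≡ 54 (mod 57).
x_0 = 54.
x_1 = 54^2 mod 57 = 9.
x_2 = 9^2 mod 57 = 24.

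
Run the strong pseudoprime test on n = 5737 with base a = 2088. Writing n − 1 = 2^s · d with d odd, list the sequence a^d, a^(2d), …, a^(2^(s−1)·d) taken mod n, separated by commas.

n − 1 = 5736 = 2^3 · 717, so s = 3 and d = 717.
x_0 = 2088^717 mod 5737 = 1126.
x_1 = 1126^2 mod 5737 = 5736.
x_2 = 5736^2 mod 5737 = 1.

1126, 5736, 1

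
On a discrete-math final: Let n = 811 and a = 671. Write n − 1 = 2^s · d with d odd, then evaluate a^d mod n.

810

n − 1 = 810 = 2^1 · 405, so s = 1 and d = 405.
Repeated squaring mod 811: 671^1 ≡ 671, 671^2 ≡ 136, 671^4 ≡ 654, 671^8 ≡ 319, 671^16 ≡ 386, 671^32 ≡ 583, 671^64 ≡ 80, 671^128 ≡ 723, 671^256 ≡ 445.
405 = 256 + 128 + 16 + 4 + 1, so 671^405 ≡ 445·723·386·654·671 ≡ 810 (mod 811).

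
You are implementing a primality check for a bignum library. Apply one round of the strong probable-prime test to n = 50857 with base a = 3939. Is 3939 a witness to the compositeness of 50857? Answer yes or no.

no

n − 1 = 50856 = 2^3 · 6357, so s = 3 and d = 6357.
x_0 = 3939^6357 mod 50857 = 49413.
x_0 is neither 1 nor 50856, so continue squaring.
x_1 = 49413^2 mod 50857 = 50856.
x_1 ≡ −1, so 3939 is not a witness.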